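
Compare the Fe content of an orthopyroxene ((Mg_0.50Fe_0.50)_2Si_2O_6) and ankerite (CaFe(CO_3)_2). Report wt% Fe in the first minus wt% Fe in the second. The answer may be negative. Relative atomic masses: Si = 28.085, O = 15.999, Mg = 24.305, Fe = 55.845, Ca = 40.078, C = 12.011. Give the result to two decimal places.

-1.82 percentage points

First mineral: 55.845 g Fe in 232.314 g formula = 24.04 wt% Fe.
Second mineral: 55.845 g Fe in 215.939 g formula = 25.86 wt% Fe.
24.04% − 25.86% gives a difference of -1.82 percentage points.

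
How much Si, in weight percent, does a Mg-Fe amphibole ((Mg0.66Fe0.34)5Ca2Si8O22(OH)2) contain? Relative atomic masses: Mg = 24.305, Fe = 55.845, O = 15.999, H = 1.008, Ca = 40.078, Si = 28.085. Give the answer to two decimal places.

25.95 weight percent

Formula mass = 3.30·24.305 + 1.70·55.845 + 2·40.078 + 8·28.085 + 24·15.999 + 2·1.008 = 865.971 g/mol, of which 224.680 g is Si.
So Si makes up 224.680/865.971 = 0.2595 of the mass, i.e. 25.95%.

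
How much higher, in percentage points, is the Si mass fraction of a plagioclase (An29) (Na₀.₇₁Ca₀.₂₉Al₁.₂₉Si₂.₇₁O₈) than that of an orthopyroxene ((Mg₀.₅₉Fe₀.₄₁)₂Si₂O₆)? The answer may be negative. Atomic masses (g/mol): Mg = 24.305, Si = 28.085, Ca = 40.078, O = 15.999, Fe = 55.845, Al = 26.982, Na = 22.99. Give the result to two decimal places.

M(Na₀.₇₁Ca₀.₂₉Al₁.₂₉Si₂.₇₁O₈) = 266.855 g/mol, so wt% Si = 76.110/266.855 × 100 = 28.52%.
M((Mg₀.₅₉Fe₀.₄₁)₂Si₂O₆) = 226.637 g/mol, so wt% Si = 56.170/226.637 × 100 = 24.78%.
28.52 − 24.78 = 3.74 pp.

3.74 percentage points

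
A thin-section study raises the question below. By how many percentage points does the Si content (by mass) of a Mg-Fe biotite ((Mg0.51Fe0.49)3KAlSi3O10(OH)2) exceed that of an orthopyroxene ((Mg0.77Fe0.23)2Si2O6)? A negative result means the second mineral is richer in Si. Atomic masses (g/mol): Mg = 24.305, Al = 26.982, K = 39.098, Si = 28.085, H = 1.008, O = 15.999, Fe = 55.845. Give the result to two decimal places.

M((Mg0.51Fe0.49)3KAlSi3O10(OH)2) = 463.618 g/mol, so wt% Si = 84.255/463.618 × 100 = 18.17%.
M((Mg0.77Fe0.23)2Si2O6) = 215.282 g/mol, so wt% Si = 56.170/215.282 × 100 = 26.09%.
18.17 − 26.09 = -7.92 pp.

-7.92 percentage points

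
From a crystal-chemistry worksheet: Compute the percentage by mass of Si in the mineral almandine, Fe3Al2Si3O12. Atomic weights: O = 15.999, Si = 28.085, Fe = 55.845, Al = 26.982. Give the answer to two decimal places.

16.93 wt%

M(Fe3Al2Si3O12) = 497.742 g/mol.
Si contributes 3 × 28.085 = 84.255 g per mole.
84.255/497.742 = 0.1693 → 16.93%.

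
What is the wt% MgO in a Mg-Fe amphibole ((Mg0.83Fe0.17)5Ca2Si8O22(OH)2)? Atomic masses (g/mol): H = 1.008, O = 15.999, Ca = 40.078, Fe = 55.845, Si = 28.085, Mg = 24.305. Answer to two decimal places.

19.93 wt%

M((Mg0.83Fe0.17)5Ca2Si8O22(OH)2) = 839.162 g/mol; M(MgO) = 40.304 g/mol.
Moles MgO per formula unit = 4.15 Mg ÷ 1 = 4.1500.
MgO fraction = (4.1500 × 40.304) / 839.162 = 167.262/839.162 = 0.1993.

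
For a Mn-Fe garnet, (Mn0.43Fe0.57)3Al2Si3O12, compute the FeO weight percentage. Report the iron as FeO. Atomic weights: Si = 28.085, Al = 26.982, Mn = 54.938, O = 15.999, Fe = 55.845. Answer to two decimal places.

Formula mass = 496.572 g/mol.
1.71 Fe → 1.7100 mol FeO per formula unit; M(FeO) = 71.844, so FeO mass = 122.853 g.
122.853/496.572 × 100 = 24.74 wt%.

24.74 wt%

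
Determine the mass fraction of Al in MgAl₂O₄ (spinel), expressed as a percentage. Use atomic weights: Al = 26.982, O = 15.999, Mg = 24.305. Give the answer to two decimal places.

M(MgAl₂O₄) = 142.265 g/mol.
Al contributes 2 × 26.982 = 53.964 g per mole.
53.964/142.265 = 0.3793 → 37.93%.

37.93 mass %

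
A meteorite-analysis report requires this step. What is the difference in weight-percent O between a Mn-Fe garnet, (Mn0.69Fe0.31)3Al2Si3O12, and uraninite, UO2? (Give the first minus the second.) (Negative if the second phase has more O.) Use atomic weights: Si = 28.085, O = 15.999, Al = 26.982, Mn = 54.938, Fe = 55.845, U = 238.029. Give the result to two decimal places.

26.87 percentage points

M((Mn0.69Fe0.31)3Al2Si3O12) = 495.865 g/mol, so wt% O = 191.988/495.865 × 100 = 38.72%.
M(UO2) = 270.027 g/mol, so wt% O = 31.998/270.027 × 100 = 11.85%.
38.72 − 11.85 = 26.87 pp.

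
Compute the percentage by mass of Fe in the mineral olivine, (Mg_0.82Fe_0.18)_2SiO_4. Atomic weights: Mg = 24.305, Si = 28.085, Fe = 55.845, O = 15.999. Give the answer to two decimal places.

13.22 mass %

M((Mg_0.82Fe_0.18)_2SiO_4) = 152.045 g/mol.
Fe contributes 0.36 × 55.845 = 20.104 g per mole.
20.104/152.045 = 0.1322 → 13.22%.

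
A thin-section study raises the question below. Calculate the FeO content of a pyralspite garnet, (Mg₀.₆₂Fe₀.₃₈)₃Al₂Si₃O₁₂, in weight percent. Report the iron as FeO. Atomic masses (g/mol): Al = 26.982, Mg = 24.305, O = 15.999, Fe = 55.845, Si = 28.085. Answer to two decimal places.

M((Mg₀.₆₂Fe₀.₃₈)₃Al₂Si₃O₁₂) = 439.078 g/mol; M(FeO) = 71.844 g/mol.
Moles FeO per formula unit = 1.14 Fe ÷ 1 = 1.1400.
FeO fraction = (1.1400 × 71.844) / 439.078 = 81.902/439.078 = 0.1865.

18.65 wt%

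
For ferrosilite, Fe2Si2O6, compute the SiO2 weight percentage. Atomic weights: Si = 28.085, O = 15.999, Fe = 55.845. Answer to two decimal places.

45.54 wt%

M(Fe2Si2O6) = 263.854 g/mol; M(SiO2) = 60.083 g/mol.
Moles SiO2 per formula unit = 2 Si ÷ 1 = 2.0000.
SiO2 fraction = (2.0000 × 60.083) / 263.854 = 120.166/263.854 = 0.4554.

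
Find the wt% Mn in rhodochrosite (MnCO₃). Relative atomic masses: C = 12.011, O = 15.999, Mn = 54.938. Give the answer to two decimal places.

47.79 mass %

Formula mass = 1*54.938 + 1*12.011 + 3*15.999 = 114.946 g/mol, of which 54.938 g is Mn.
So Mn makes up 54.938/114.946 = 0.4779 of the mass, i.e. 47.79%.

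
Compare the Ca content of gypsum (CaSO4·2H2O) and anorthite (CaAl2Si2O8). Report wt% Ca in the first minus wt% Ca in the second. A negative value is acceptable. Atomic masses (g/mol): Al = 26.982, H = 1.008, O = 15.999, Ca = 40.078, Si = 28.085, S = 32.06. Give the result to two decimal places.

M(CaSO4·2H2O) = 172.164 g/mol, so wt% Ca = 40.078/172.164 × 100 = 23.28%.
M(CaAl2Si2O8) = 278.204 g/mol, so wt% Ca = 40.078/278.204 × 100 = 14.41%.
23.28 − 14.41 = 8.87 pp.

8.87 percentage points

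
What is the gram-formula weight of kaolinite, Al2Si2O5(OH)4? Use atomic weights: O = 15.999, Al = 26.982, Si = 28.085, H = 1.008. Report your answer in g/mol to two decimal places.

M = 2(26.982) + 2(28.085) + 9(15.999) + 4(1.008)

258.16 g/mol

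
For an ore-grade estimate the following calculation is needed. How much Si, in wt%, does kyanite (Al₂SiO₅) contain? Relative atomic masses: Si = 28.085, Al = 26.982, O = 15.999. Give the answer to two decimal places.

17.33 wt%

M(Al₂SiO₅) = 162.044 g/mol.
Si contributes 1 × 28.085 = 28.085 g per mole.
28.085/162.044 = 0.1733 → 17.33%.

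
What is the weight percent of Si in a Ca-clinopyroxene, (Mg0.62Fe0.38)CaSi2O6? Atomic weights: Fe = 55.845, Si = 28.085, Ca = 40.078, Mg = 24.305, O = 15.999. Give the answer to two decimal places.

Molar mass of (Mg0.62Fe0.38)CaSi2O6: 0.62·24.305 + 0.38·55.845 + 1·40.078 + 2·28.085 + 6·15.999 = 228.532 g/mol.
Mass of Si per formula unit: 2 × 28.085 = 56.170 g.
Weight fraction Si = 56.170 / 228.532 = 0.2458.

24.58 wt%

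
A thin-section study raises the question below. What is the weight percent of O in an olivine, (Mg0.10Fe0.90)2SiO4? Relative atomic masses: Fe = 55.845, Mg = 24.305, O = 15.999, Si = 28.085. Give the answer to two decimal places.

M((Mg0.10Fe0.90)2SiO4) = 197.463 g/mol.
O contributes 4 × 15.999 = 63.996 g per mole.
63.996/197.463 = 0.3241 → 32.41%.

32.41 wt%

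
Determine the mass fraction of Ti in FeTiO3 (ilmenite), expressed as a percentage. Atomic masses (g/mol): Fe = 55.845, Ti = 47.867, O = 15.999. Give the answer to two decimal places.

31.55 mass %

M(FeTiO3) = 151.709 g/mol.
Ti contributes 1 × 47.867 = 47.867 g per mole.
47.867/151.709 = 0.3155 → 31.55%.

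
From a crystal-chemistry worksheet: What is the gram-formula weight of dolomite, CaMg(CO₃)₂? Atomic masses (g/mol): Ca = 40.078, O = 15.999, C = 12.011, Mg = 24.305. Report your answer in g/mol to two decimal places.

184.40 g/mol

M = 1×40.078 + 1×24.305 + 2×12.011 + 6×15.999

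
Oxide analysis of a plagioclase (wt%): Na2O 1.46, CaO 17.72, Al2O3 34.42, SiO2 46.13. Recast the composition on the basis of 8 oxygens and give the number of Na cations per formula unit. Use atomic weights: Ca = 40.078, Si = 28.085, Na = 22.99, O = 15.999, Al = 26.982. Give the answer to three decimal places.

0.131 Na apfu

1.46 wt% Na2O ÷ 61.979 g/mol = 0.02356 mol, giving 0.04712 Na and 0.02356 O.
17.72 wt% CaO ÷ 56.077 g/mol = 0.31599 mol, giving 0.31599 Ca and 0.31599 O.
34.42 wt% Al2O3 ÷ 101.961 g/mol = 0.33758 mol, giving 0.67516 Al and 1.01274 O.
46.13 wt% SiO2 ÷ 60.083 g/mol = 0.76777 mol, giving 0.76777 Si and 1.53554 O.
Oxygen sums to 2.88783; scaling by 8/2.88783 = 2.77025 puts the formula on 8 O.
Na: 0.04712 × 2.77025 = 0.131 atoms per formula unit.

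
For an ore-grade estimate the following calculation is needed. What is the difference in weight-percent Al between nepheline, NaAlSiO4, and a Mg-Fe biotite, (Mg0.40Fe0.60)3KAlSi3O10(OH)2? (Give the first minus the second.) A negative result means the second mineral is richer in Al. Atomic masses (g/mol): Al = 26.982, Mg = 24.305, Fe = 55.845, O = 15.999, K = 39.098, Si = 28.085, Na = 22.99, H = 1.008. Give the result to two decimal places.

13.30 percentage points

Al in NaAlSiO4: molar mass 142.053 g/mol; 1×26.982 = 26.982 g → 18.99 wt%.
Al in (Mg0.40Fe0.60)3KAlSi3O10(OH)2: molar mass 474.026 g/mol; 1×26.982 = 26.982 g → 5.69 wt%.
Difference = 18.99 − 5.69 = 13.30 percentage points.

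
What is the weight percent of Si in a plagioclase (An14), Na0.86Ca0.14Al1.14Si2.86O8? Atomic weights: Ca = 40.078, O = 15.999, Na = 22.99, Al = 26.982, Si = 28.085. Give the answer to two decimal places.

Formula mass = 0.86*22.99 + 0.14*40.078 + 1.14*26.982 + 2.86*28.085 + 8*15.999 = 264.457 g/mol, of which 80.323 g is Si.
So Si makes up 80.323/264.457 = 0.3037 of the mass, i.e. 30.37%.

30.37 mass %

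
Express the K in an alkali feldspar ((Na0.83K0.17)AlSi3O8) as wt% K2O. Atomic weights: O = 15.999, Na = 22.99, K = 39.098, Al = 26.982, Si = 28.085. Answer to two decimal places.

3.02 wt%

M((Na0.83K0.17)AlSi3O8) = 264.957 g/mol; M(K2O) = 94.195 g/mol.
Moles K2O per formula unit = 0.17 K ÷ 2 = 0.0850.
K2O fraction = (0.0850 × 94.195) / 264.957 = 8.007/264.957 = 0.0302.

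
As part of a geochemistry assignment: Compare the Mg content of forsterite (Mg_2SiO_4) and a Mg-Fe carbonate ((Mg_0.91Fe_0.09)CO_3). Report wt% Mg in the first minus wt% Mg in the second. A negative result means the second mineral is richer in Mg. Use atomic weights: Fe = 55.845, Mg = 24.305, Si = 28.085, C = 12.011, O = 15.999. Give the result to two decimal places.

9.17 percentage points

M(Mg_2SiO_4) = 140.691 g/mol, so wt% Mg = 48.610/140.691 × 100 = 34.55%.
M((Mg_0.91Fe_0.09)CO_3) = 87.152 g/mol, so wt% Mg = 22.118/87.152 × 100 = 25.38%.
34.55 − 25.38 = 9.17 pp.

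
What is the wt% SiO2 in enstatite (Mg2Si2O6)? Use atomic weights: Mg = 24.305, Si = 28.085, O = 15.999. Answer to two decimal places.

59.85 wt%

M(Mg2Si2O6) = 200.774 g/mol; M(SiO2) = 60.083 g/mol.
Moles SiO2 per formula unit = 2 Si ÷ 1 = 2.0000.
SiO2 fraction = (2.0000 × 60.083) / 200.774 = 120.166/200.774 = 0.5985.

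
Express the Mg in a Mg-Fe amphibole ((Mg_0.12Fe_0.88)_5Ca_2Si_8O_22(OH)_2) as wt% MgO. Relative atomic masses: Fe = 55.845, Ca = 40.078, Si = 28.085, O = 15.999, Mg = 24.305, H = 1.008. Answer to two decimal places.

Formula mass = 951.129 g/mol.
0.60 Mg → 0.6000 mol MgO per formula unit; M(MgO) = 40.304, so MgO mass = 24.182 g.
24.182/951.129 × 100 = 2.54 wt%.

2.54 wt%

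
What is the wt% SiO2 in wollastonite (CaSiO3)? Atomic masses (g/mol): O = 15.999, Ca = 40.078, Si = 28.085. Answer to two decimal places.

51.72 wt%

Formula mass = 116.160 g/mol.
1 Si → 1.0000 mol SiO2 per formula unit; M(SiO2) = 60.083, so SiO2 mass = 60.083 g.
60.083/116.160 × 100 = 51.72 wt%.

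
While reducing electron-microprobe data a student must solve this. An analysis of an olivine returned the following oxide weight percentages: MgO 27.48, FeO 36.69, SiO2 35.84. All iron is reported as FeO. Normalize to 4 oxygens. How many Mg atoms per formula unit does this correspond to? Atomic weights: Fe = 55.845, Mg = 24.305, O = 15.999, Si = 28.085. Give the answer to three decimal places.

MgO: 27.48/40.304 = 0.68182 mol → 0.68182 mol Mg, 0.68182 mol O.
FeO: 36.69/71.844 = 0.51069 mol → 0.51069 mol Fe, 0.51069 mol O.
SiO2: 35.84/60.083 = 0.59651 mol → 0.59651 mol Si, 1.19302 mol O.
Total oxygen = 2.38553 mol. Normalization factor = 4/2.38553 = 1.67678.
Mg per 4 O = 0.68182 × 1.67678 = 1.143.

1.143 Mg apfu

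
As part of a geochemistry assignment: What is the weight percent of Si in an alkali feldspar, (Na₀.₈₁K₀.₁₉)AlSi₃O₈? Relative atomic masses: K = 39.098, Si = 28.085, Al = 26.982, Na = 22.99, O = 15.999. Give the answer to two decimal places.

M((Na₀.₈₁K₀.₁₉)AlSi₃O₈) = 265.280 g/mol.
Si contributes 3 × 28.085 = 84.255 g per mole.
84.255/265.280 = 0.3176 → 31.76%.

31.76 weight percent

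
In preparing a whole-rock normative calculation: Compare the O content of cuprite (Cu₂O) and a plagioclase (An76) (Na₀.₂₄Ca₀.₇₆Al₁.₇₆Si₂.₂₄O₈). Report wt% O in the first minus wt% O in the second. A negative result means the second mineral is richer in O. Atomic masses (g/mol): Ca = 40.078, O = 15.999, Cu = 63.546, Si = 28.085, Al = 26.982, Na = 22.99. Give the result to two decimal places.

-35.47 percentage points

M(Cu₂O) = 143.091 g/mol, so wt% O = 15.999/143.091 × 100 = 11.18%.
M(Na₀.₂₄Ca₀.₇₆Al₁.₇₆Si₂.₂₄O₈) = 274.368 g/mol, so wt% O = 127.992/274.368 × 100 = 46.65%.
11.18 − 46.65 = -35.47 pp.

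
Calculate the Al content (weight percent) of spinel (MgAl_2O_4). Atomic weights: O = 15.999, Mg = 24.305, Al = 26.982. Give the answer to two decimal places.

M(MgAl_2O_4) = 142.265 g/mol.
Al contributes 2 × 26.982 = 53.964 g per mole.
53.964/142.265 = 0.3793 → 37.93%.

37.93 weight percent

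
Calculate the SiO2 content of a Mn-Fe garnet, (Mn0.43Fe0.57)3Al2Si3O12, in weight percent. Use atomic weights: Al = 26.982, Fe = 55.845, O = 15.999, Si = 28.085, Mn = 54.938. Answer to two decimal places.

36.30 wt%

M((Mn0.43Fe0.57)3Al2Si3O12) = 496.572 g/mol; M(SiO2) = 60.083 g/mol.
Moles SiO2 per formula unit = 3 Si ÷ 1 = 3.0000.
SiO2 fraction = (3.0000 × 60.083) / 496.572 = 180.249/496.572 = 0.3630.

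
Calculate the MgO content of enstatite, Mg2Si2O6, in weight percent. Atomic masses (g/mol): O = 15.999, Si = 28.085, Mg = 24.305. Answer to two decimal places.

Molar mass of Mg2Si2O6 = 2·24.305 + 2·28.085 + 6·15.999 = 200.774 g/mol.
Each formula unit contains 2 Mg, equivalent to 2/1 = 2.0000 mol MgO.
M(MgO) = 1×24.305 + 1×15.999 = 40.304 g/mol.
Mass of MgO per formula unit = 2.0000 × 40.304 = 80.608 g.
MgO wt% = 80.608 / 200.774 × 100 = 40.15%.

40.15 wt%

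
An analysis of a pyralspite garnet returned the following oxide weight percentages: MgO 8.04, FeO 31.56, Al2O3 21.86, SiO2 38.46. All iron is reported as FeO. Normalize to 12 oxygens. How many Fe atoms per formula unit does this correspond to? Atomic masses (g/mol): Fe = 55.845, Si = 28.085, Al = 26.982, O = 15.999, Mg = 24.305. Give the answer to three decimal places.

MgO (M=40.304): mol = 0.19948; Mg = 0.19948, O = 0.19948.
FeO (M=71.844): mol = 0.43929; Fe = 0.43929, O = 0.43929.
Al2O3 (M=101.961): mol = 0.21440; Al = 0.42880, O = 0.64320.
SiO2 (M=60.083): mol = 0.64011; Si = 0.64011, O = 1.28022.
ΣO = 2.56219; factor = 12/ΣO = 4.68349.
Fe apfu = 0.43929 × 4.68349 = 2.057.

2.057 Fe apfu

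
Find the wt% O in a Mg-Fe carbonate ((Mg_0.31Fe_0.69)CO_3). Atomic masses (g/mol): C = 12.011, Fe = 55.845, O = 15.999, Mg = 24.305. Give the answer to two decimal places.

Formula mass = 0.31·24.305 + 0.69·55.845 + 1·12.011 + 3·15.999 = 106.076 g/mol, of which 47.997 g is O.
So O makes up 47.997/106.076 = 0.4525 of the mass, i.e. 45.25%.

45.25 weight percent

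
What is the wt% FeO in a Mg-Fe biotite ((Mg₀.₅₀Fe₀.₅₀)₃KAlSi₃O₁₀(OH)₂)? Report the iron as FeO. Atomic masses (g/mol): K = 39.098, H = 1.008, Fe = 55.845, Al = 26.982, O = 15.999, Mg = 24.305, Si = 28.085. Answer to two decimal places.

23.20 wt%

Molar mass of (Mg₀.₅₀Fe₀.₅₀)₃KAlSi₃O₁₀(OH)₂ = 1.50·24.305 + 1.50·55.845 + 1·39.098 + 1·26.982 + 3·28.085 + 12·15.999 + 2·1.008 = 464.564 g/mol.
Each formula unit contains 1.50 Fe, equivalent to 1.50/1 = 1.5000 mol FeO.
M(FeO) = 1×55.845 + 1×15.999 = 71.844 g/mol.
Mass of FeO per formula unit = 1.5000 × 71.844 = 107.766 g.
FeO wt% = 107.766 / 464.564 × 100 = 23.20%.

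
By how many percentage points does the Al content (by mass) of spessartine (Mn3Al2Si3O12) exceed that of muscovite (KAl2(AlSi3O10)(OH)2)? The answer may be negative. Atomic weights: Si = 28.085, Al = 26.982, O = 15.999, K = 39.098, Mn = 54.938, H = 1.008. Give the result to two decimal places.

-9.42 percentage points

Al in Mn3Al2Si3O12: molar mass 495.021 g/mol; 2×26.982 = 53.964 g → 10.90 wt%.
Al in KAl2(AlSi3O10)(OH)2: molar mass 398.303 g/mol; 3×26.982 = 80.946 g → 20.32 wt%.
Difference = 10.90 − 20.32 = -9.42 percentage points.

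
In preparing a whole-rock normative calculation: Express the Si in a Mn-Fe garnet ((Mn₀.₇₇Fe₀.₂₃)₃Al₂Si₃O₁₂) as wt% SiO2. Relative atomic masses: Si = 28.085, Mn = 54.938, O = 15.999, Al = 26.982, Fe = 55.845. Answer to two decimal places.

36.37 wt%

Molar mass of (Mn₀.₇₇Fe₀.₂₃)₃Al₂Si₃O₁₂ = 2.31*54.938 + 0.69*55.845 + 2*26.982 + 3*28.085 + 12*15.999 = 495.647 g/mol.
Each formula unit contains 3 Si, equivalent to 3/1 = 3.0000 mol SiO2.
M(SiO2) = 1×28.085 + 2×15.999 = 60.083 g/mol.
Mass of SiO2 per formula unit = 3.0000 × 60.083 = 180.249 g.
SiO2 wt% = 180.249 / 495.647 × 100 = 36.37%.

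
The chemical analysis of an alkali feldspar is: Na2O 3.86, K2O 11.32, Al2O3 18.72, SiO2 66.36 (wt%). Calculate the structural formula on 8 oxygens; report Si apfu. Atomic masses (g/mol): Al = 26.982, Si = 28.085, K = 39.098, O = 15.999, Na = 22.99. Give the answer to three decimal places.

3.003 Si apfu

Na2O (M=61.979): mol = 0.06228; Na = 0.12456, O = 0.06228.
K2O (M=94.195): mol = 0.12018; K = 0.24036, O = 0.12018.
Al2O3 (M=101.961): mol = 0.18360; Al = 0.36720, O = 0.55080.
SiO2 (M=60.083): mol = 1.10447; Si = 1.10447, O = 2.20894.
ΣO = 2.94220; factor = 8/ΣO = 2.71905.
Si apfu = 1.10447 × 2.71905 = 3.003.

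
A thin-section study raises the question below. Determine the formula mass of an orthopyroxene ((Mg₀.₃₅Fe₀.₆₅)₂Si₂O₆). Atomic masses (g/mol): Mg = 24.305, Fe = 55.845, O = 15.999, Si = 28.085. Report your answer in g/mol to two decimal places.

241.78 g/mol

M = 0.70·24.305 + 1.30·55.845 + 2·28.085 + 6·15.999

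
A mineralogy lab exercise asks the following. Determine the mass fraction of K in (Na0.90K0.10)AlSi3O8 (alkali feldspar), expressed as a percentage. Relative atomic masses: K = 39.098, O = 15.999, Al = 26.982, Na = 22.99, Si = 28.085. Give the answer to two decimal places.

M((Na0.90K0.10)AlSi3O8) = 263.830 g/mol.
K contributes 0.10 × 39.098 = 3.910 g per mole.
3.910/263.830 = 0.0148 → 1.48%.

1.48 wt%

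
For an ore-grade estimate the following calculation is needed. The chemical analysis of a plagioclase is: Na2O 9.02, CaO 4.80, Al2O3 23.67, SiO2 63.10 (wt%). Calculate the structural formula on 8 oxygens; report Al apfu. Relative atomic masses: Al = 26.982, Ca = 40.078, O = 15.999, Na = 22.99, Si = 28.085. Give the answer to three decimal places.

9.02 wt% Na2O ÷ 61.979 g/mol = 0.14553 mol, giving 0.29106 Na and 0.14553 O.
4.80 wt% CaO ÷ 56.077 g/mol = 0.08560 mol, giving 0.08560 Ca and 0.08560 O.
23.67 wt% Al2O3 ÷ 101.961 g/mol = 0.23215 mol, giving 0.46430 Al and 0.69645 O.
63.10 wt% SiO2 ÷ 60.083 g/mol = 1.05021 mol, giving 1.05021 Si and 2.10042 O.
Oxygen sums to 3.02800; scaling by 8/3.02800 = 2.64201 puts the formula on 8 O.
Al: 0.46430 × 2.64201 = 1.227 atoms per formula unit.

1.227 Al apfu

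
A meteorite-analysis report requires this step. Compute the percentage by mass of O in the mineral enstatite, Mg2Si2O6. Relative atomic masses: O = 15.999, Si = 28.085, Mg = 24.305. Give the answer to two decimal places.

Molar mass of Mg2Si2O6: 2·24.305 + 2·28.085 + 6·15.999 = 200.774 g/mol.
Mass of O per formula unit: 6 × 15.999 = 95.994 g.
Weight fraction O = 95.994 / 200.774 = 0.4781.

47.81 mass %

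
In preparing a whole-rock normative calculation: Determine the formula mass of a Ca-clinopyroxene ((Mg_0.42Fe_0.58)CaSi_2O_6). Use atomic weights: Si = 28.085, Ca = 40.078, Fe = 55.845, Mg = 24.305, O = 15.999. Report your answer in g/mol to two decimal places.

The formula mass is the sum 0.42·24.305 + 0.58·55.845 + 1·40.078 + 2·28.085 + 6·15.999.

234.84 g/mol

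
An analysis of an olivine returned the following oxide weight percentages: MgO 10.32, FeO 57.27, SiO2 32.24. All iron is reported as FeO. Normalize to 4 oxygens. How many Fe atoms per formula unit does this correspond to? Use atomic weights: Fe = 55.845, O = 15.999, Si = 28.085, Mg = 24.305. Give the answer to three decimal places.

1.500 Fe apfu

MgO (M=40.304): mol = 0.25605; Mg = 0.25605, O = 0.25605.
FeO (M=71.844): mol = 0.79714; Fe = 0.79714, O = 0.79714.
SiO2 (M=60.083): mol = 0.53659; Si = 0.53659, O = 1.07318.
ΣO = 2.12637; factor = 4/ΣO = 1.88114.
Fe apfu = 0.79714 × 1.88114 = 1.500.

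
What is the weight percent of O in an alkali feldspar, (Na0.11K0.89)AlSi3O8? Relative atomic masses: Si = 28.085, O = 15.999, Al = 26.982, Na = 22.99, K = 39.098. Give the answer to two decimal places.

46.28 mass %

Formula mass = 0.11*22.99 + 0.89*39.098 + 1*26.982 + 3*28.085 + 8*15.999 = 276.555 g/mol, of which 127.992 g is O.
So O makes up 127.992/276.555 = 0.4628 of the mass, i.e. 46.28%.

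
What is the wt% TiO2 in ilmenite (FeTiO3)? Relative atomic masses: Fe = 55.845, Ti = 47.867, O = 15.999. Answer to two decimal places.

52.64 wt%

M(FeTiO3) = 151.709 g/mol; M(TiO2) = 79.865 g/mol.
Moles TiO2 per formula unit = 1 Ti ÷ 1 = 1.0000.
TiO2 fraction = (1.0000 × 79.865) / 151.709 = 79.865/151.709 = 0.5264.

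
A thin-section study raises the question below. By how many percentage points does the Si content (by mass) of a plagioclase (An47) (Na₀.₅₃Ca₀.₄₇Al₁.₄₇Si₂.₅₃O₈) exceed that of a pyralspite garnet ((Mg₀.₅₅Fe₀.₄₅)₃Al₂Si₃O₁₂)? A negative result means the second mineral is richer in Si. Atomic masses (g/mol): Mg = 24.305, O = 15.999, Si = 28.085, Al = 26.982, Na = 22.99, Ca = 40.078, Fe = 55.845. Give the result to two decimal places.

First mineral: 71.055 g Si in 269.732 g formula = 26.34 wt% Si.
Second mineral: 84.255 g Si in 445.701 g formula = 18.90 wt% Si.
26.34% − 18.90% gives a difference of 7.44 percentage points.

7.44 percentage points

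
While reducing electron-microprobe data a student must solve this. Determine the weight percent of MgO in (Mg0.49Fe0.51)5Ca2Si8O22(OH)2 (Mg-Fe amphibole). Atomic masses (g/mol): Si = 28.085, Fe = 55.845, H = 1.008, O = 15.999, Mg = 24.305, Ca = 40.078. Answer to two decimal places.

Molar mass of (Mg0.49Fe0.51)5Ca2Si8O22(OH)2 = 2.45×24.305 + 2.55×55.845 + 2×40.078 + 8×28.085 + 24×15.999 + 2×1.008 = 892.780 g/mol.
Each formula unit contains 2.45 Mg, equivalent to 2.45/1 = 2.4500 mol MgO.
M(MgO) = 1×24.305 + 1×15.999 = 40.304 g/mol.
Mass of MgO per formula unit = 2.4500 × 40.304 = 98.745 g.
MgO wt% = 98.745 / 892.780 × 100 = 11.06%.

11.06 wt%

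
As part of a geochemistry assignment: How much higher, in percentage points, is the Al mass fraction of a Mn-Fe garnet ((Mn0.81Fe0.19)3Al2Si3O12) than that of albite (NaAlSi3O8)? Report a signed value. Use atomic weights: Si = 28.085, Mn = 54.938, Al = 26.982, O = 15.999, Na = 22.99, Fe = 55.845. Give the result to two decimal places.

Al in (Mn0.81Fe0.19)3Al2Si3O12: molar mass 495.538 g/mol; 2×26.982 = 53.964 g → 10.89 wt%.
Al in NaAlSi3O8: molar mass 262.219 g/mol; 1×26.982 = 26.982 g → 10.29 wt%.
Difference = 10.89 − 10.29 = 0.60 percentage points.

0.60 percentage points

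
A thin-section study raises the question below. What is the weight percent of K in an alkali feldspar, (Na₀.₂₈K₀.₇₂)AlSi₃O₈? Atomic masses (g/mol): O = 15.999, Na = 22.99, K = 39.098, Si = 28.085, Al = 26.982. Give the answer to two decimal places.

10.28 weight percent

Molar mass of (Na₀.₂₈K₀.₇₂)AlSi₃O₈: 0.28×22.99 + 0.72×39.098 + 1×26.982 + 3×28.085 + 8×15.999 = 273.817 g/mol.
Mass of K per formula unit: 0.72 × 39.098 = 28.151 g.
Weight fraction K = 28.151 / 273.817 = 0.1028.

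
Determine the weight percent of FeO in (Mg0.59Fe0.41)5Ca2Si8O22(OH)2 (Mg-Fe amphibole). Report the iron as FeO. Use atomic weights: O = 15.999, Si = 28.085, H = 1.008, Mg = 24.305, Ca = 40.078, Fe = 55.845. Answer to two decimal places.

M((Mg0.59Fe0.41)5Ca2Si8O22(OH)2) = 877.010 g/mol; M(FeO) = 71.844 g/mol.
Moles FeO per formula unit = 2.05 Fe ÷ 1 = 2.0500.
FeO fraction = (2.0500 × 71.844) / 877.010 = 147.280/877.010 = 0.1679.

16.79 wt%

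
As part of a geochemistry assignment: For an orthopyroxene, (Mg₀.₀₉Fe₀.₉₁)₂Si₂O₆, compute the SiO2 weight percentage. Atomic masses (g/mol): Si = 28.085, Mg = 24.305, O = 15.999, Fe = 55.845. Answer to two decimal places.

Formula mass = 258.177 g/mol.
2 Si → 2.0000 mol SiO2 per formula unit; M(SiO2) = 60.083, so SiO2 mass = 120.166 g.
120.166/258.177 × 100 = 46.54 wt%.

46.54 wt%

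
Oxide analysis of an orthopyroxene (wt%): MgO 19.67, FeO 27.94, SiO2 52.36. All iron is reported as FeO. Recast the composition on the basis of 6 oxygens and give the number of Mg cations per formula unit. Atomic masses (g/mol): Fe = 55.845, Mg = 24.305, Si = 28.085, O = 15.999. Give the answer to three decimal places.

1.118 Mg apfu

MgO (M=40.304): mol = 0.48804; Mg = 0.48804, O = 0.48804.
FeO (M=71.844): mol = 0.38890; Fe = 0.38890, O = 0.38890.
SiO2 (M=60.083): mol = 0.87146; Si = 0.87146, O = 1.74292.
ΣO = 2.61986; factor = 6/ΣO = 2.29020.
Mg apfu = 0.48804 × 2.29020 = 1.118.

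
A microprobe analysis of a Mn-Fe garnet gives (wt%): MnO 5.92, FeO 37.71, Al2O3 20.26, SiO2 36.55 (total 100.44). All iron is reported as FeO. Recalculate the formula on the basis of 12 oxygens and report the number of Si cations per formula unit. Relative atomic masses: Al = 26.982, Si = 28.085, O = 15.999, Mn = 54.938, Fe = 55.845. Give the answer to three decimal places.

3.015 Si apfu

MnO: 5.92/70.937 = 0.08345 mol → 0.08345 mol Mn, 0.08345 mol O.
FeO: 37.71/71.844 = 0.52489 mol → 0.52489 mol Fe, 0.52489 mol O.
Al2O3: 20.26/101.961 = 0.19870 mol → 0.39740 mol Al, 0.59610 mol O.
SiO2: 36.55/60.083 = 0.60833 mol → 0.60833 mol Si, 1.21666 mol O.
Total oxygen = 2.42110 mol. Normalization factor = 12/2.42110 = 4.95642.
Si per 12 O = 0.60833 × 4.95642 = 3.015.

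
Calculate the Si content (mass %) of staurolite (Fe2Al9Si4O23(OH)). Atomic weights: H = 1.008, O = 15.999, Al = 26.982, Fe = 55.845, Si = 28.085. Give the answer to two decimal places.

Formula mass = 2·55.845 + 9·26.982 + 4·28.085 + 24·15.999 + 1·1.008 = 851.852 g/mol, of which 112.340 g is Si.
So Si makes up 112.340/851.852 = 0.1319 of the mass, i.e. 13.19%.

13.19 mass %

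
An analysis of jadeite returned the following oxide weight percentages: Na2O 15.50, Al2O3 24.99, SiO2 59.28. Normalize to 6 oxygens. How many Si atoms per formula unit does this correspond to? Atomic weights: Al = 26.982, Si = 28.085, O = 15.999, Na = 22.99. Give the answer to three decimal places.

2.001 Si apfu

15.50 wt% Na2O ÷ 61.979 g/mol = 0.25008 mol, giving 0.50016 Na and 0.25008 O.
24.99 wt% Al2O3 ÷ 101.961 g/mol = 0.24509 mol, giving 0.49018 Al and 0.73527 O.
59.28 wt% SiO2 ÷ 60.083 g/mol = 0.98664 mol, giving 0.98664 Si and 1.97328 O.
Oxygen sums to 2.95863; scaling by 6/2.95863 = 2.02797 puts the formula on 6 O.
Si: 0.98664 × 2.02797 = 2.001 atoms per formula unit.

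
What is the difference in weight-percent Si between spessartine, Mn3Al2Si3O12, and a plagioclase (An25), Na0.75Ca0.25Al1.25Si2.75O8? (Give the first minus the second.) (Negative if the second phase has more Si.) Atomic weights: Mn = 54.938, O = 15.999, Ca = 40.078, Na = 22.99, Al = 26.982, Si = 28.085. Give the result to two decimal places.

Si in Mn3Al2Si3O12: molar mass 495.021 g/mol; 3×28.085 = 84.255 g → 17.02 wt%.
Si in Na0.75Ca0.25Al1.25Si2.75O8: molar mass 266.215 g/mol; 2.75×28.085 = 77.234 g → 29.01 wt%.
Difference = 17.02 − 29.01 = -11.99 percentage points.

-11.99 percentage points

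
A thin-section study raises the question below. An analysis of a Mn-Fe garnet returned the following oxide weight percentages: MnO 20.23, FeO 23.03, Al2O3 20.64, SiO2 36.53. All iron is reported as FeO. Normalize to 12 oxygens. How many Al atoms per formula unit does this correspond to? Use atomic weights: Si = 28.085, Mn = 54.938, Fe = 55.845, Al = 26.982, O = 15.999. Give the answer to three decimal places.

20.23 wt% MnO ÷ 70.937 g/mol = 0.28518 mol, giving 0.28518 Mn and 0.28518 O.
23.03 wt% FeO ÷ 71.844 g/mol = 0.32056 mol, giving 0.32056 Fe and 0.32056 O.
20.64 wt% Al2O3 ÷ 101.961 g/mol = 0.20243 mol, giving 0.40486 Al and 0.60729 O.
36.53 wt% SiO2 ÷ 60.083 g/mol = 0.60799 mol, giving 0.60799 Si and 1.21598 O.
Oxygen sums to 2.42901; scaling by 12/2.42901 = 4.94028 puts the formula on 12 O.
Al: 0.40486 × 4.94028 = 2.000 atoms per formula unit.

2.000 Al apfu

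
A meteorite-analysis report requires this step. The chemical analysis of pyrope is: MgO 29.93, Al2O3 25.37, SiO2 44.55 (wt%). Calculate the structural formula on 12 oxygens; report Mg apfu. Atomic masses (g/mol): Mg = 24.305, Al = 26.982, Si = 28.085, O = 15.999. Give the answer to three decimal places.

MgO (M=40.304): mol = 0.74261; Mg = 0.74261, O = 0.74261.
Al2O3 (M=101.961): mol = 0.24882; Al = 0.49764, O = 0.74646.
SiO2 (M=60.083): mol = 0.74147; Si = 0.74147, O = 1.48294.
ΣO = 2.97201; factor = 12/ΣO = 4.03767.
Mg apfu = 0.74261 × 4.03767 = 2.998.

2.998 Mg apfu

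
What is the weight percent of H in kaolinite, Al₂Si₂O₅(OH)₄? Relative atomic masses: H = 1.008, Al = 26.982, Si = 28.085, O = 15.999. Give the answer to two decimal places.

1.56 mass %

Formula mass = 2·26.982 + 2·28.085 + 9·15.999 + 4·1.008 = 258.157 g/mol, of which 4.032 g is H.
So H makes up 4.032/258.157 = 0.0156 of the mass, i.e. 1.56%.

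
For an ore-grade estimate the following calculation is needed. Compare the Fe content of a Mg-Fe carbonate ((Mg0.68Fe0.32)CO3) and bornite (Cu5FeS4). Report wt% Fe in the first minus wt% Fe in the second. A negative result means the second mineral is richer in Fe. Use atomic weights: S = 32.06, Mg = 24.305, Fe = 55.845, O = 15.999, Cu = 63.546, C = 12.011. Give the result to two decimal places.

Fe in (Mg0.68Fe0.32)CO3: molar mass 94.406 g/mol; 0.32×55.845 = 17.870 g → 18.93 wt%.
Fe in Cu5FeS4: molar mass 501.815 g/mol; 1×55.845 = 55.845 g → 11.13 wt%.
Difference = 18.93 − 11.13 = 7.80 percentage points.

7.80 percentage points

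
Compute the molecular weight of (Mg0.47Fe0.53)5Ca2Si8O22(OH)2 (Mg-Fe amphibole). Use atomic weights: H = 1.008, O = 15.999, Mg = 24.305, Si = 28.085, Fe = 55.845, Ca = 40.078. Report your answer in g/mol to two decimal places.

The formula mass is the sum 2.35×24.305 + 2.65×55.845 + 2×40.078 + 8×28.085 + 24×15.999 + 2×1.008.

895.93 g/mol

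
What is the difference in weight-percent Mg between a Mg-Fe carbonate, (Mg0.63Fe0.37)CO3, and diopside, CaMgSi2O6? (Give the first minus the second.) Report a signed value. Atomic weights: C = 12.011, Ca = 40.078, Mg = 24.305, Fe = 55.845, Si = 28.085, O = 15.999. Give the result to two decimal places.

4.73 percentage points

M((Mg0.63Fe0.37)CO3) = 95.983 g/mol, so wt% Mg = 15.312/95.983 × 100 = 15.95%.
M(CaMgSi2O6) = 216.547 g/mol, so wt% Mg = 24.305/216.547 × 100 = 11.22%.
15.95 − 11.22 = 4.73 pp.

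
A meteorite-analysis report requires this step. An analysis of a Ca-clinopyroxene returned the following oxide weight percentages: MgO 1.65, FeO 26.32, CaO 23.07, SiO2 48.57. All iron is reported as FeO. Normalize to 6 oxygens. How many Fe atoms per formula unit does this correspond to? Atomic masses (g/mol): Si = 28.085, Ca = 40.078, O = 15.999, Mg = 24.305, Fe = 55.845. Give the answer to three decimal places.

1.65 wt% MgO ÷ 40.304 g/mol = 0.04094 mol, giving 0.04094 Mg and 0.04094 O.
26.32 wt% FeO ÷ 71.844 g/mol = 0.36635 mol, giving 0.36635 Fe and 0.36635 O.
23.07 wt% CaO ÷ 56.077 g/mol = 0.41140 mol, giving 0.41140 Ca and 0.41140 O.
48.57 wt% SiO2 ÷ 60.083 g/mol = 0.80838 mol, giving 0.80838 Si and 1.61676 O.
Oxygen sums to 2.43545; scaling by 6/2.43545 = 2.46361 puts the formula on 6 O.
Fe: 0.36635 × 2.46361 = 0.903 atoms per formula unit.

0.903 Fe apfu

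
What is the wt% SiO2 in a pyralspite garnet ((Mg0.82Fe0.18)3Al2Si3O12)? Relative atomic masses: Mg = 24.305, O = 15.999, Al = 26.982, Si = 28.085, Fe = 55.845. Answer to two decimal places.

42.90 wt%

Molar mass of (Mg0.82Fe0.18)3Al2Si3O12 = 2.46*24.305 + 0.54*55.845 + 2*26.982 + 3*28.085 + 12*15.999 = 420.154 g/mol.
Each formula unit contains 3 Si, equivalent to 3/1 = 3.0000 mol SiO2.
M(SiO2) = 1×28.085 + 2×15.999 = 60.083 g/mol.
Mass of SiO2 per formula unit = 3.0000 × 60.083 = 180.249 g.
SiO2 wt% = 180.249 / 420.154 × 100 = 42.90%.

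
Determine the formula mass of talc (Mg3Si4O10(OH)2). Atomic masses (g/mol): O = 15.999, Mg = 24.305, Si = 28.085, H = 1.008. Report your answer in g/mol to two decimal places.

379.26 g/mol

M = 3(24.305) + 4(28.085) + 12(15.999) + 2(1.008)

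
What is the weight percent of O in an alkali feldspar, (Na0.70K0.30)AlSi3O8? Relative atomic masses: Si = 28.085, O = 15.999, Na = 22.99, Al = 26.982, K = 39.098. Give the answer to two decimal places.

47.93 wt%

M((Na0.70K0.30)AlSi3O8) = 267.051 g/mol.
O contributes 8 × 15.999 = 127.992 g per mole.
127.992/267.051 = 0.4793 → 47.93%.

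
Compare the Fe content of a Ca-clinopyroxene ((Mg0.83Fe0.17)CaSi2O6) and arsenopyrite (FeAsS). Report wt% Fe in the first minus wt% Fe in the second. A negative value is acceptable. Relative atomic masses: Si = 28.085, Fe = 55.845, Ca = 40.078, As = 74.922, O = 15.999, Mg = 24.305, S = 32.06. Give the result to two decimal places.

-30.02 percentage points

M((Mg0.83Fe0.17)CaSi2O6) = 221.909 g/mol, so wt% Fe = 9.494/221.909 × 100 = 4.28%.
M(FeAsS) = 162.827 g/mol, so wt% Fe = 55.845/162.827 × 100 = 34.30%.
4.28 − 34.30 = -30.02 pp.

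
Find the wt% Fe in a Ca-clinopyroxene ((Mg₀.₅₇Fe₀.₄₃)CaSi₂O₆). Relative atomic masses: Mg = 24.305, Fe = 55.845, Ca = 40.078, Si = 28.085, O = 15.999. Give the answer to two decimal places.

Formula mass = 0.57·24.305 + 0.43·55.845 + 1·40.078 + 2·28.085 + 6·15.999 = 230.109 g/mol, of which 24.013 g is Fe.
So Fe makes up 24.013/230.109 = 0.1044 of the mass, i.e. 10.44%.

10.44 wt%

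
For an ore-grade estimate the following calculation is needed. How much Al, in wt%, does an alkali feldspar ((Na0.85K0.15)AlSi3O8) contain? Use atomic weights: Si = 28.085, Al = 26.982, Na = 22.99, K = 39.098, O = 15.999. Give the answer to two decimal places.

Formula mass = 0.85*22.99 + 0.15*39.098 + 1*26.982 + 3*28.085 + 8*15.999 = 264.635 g/mol, of which 26.982 g is Al.
So Al makes up 26.982/264.635 = 0.1020 of the mass, i.e. 10.20%.

10.20 wt%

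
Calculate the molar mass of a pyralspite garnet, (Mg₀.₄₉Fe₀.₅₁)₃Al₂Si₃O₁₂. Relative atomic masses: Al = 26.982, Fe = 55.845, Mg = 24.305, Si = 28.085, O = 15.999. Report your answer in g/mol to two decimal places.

451.38 g/mol

M = 1.47*24.305 + 1.53*55.845 + 2*26.982 + 3*28.085 + 12*15.999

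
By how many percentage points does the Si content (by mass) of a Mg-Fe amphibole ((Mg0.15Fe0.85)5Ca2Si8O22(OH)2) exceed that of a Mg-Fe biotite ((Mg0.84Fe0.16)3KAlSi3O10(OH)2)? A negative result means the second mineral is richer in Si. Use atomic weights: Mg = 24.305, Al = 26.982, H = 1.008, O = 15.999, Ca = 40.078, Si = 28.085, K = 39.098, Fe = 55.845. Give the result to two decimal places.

4.25 percentage points

M((Mg0.15Fe0.85)5Ca2Si8O22(OH)2) = 946.398 g/mol, so wt% Si = 224.680/946.398 × 100 = 23.74%.
M((Mg0.84Fe0.16)3KAlSi3O10(OH)2) = 432.393 g/mol, so wt% Si = 84.255/432.393 × 100 = 19.49%.
23.74 − 19.49 = 4.25 pp.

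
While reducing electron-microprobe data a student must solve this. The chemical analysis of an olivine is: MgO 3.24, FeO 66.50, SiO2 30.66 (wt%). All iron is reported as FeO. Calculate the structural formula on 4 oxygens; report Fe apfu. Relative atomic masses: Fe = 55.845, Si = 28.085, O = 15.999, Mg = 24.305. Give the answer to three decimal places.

MgO (M=40.304): mol = 0.08039; Mg = 0.08039, O = 0.08039.
FeO (M=71.844): mol = 0.92562; Fe = 0.92562, O = 0.92562.
SiO2 (M=60.083): mol = 0.51029; Si = 0.51029, O = 1.02058.
ΣO = 2.02659; factor = 4/ΣO = 1.97376.
Fe apfu = 0.92562 × 1.97376 = 1.827.

1.827 Fe apfu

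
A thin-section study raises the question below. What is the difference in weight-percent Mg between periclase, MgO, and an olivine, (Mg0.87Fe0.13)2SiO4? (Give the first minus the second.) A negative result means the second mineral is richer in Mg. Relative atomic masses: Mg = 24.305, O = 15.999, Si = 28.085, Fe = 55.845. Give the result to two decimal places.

First mineral: 24.305 g Mg in 40.304 g formula = 60.30 wt% Mg.
Second mineral: 42.291 g Mg in 148.891 g formula = 28.40 wt% Mg.
60.30% − 28.40% gives a difference of 31.90 percentage points.

31.90 percentage points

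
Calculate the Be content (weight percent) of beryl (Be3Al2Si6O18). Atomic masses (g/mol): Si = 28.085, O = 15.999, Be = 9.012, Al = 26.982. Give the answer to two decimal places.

5.03 weight percent

Molar mass of Be3Al2Si6O18: 3·9.012 + 2·26.982 + 6·28.085 + 18·15.999 = 537.492 g/mol.
Mass of Be per formula unit: 3 × 9.012 = 27.036 g.
Weight fraction Be = 27.036 / 537.492 = 0.0503.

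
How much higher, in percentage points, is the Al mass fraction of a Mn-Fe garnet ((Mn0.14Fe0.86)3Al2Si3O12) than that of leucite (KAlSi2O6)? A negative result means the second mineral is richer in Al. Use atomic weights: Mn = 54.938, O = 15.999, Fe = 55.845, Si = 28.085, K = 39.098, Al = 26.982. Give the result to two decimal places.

-1.51 percentage points

Al in (Mn0.14Fe0.86)3Al2Si3O12: molar mass 497.361 g/mol; 2×26.982 = 53.964 g → 10.85 wt%.
Al in KAlSi2O6: molar mass 218.244 g/mol; 1×26.982 = 26.982 g → 12.36 wt%.
Difference = 10.85 − 12.36 = -1.51 percentage points.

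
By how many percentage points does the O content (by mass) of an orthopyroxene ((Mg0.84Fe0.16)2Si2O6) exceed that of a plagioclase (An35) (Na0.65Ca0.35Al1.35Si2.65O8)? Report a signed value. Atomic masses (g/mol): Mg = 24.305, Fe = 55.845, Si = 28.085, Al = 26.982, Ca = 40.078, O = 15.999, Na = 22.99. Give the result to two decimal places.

-2.27 percentage points

M((Mg0.84Fe0.16)2Si2O6) = 210.867 g/mol, so wt% O = 95.994/210.867 × 100 = 45.52%.
M(Na0.65Ca0.35Al1.35Si2.65O8) = 267.814 g/mol, so wt% O = 127.992/267.814 × 100 = 47.79%.
45.52 − 47.79 = -2.27 pp.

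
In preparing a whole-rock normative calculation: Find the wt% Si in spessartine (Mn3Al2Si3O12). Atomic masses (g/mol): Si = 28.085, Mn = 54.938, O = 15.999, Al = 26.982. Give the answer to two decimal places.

17.02 mass %

Formula mass = 3*54.938 + 2*26.982 + 3*28.085 + 12*15.999 = 495.021 g/mol, of which 84.255 g is Si.
So Si makes up 84.255/495.021 = 0.1702 of the mass, i.e. 17.02%.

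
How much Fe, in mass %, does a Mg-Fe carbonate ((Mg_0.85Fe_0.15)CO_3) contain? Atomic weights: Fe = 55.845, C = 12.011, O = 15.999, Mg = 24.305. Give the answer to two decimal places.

M((Mg_0.85Fe_0.15)CO_3) = 89.044 g/mol.
Fe contributes 0.15 × 55.845 = 8.377 g per mole.
8.377/89.044 = 0.0941 → 9.41%.

9.41 mass %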